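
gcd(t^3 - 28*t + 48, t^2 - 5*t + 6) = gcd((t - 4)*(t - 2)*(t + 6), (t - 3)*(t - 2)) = t - 2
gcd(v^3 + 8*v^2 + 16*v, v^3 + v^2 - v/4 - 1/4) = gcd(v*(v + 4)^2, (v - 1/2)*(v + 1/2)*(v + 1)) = 1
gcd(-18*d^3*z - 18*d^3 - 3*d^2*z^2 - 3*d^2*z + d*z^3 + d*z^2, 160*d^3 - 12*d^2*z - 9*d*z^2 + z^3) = 1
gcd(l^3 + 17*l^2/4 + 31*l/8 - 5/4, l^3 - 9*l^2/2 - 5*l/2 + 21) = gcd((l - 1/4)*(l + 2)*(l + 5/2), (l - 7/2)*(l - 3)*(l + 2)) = l + 2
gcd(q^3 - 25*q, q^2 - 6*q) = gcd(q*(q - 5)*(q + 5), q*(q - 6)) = q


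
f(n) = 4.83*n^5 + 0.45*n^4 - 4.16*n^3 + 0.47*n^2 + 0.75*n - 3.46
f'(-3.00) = 1793.16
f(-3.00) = -1026.40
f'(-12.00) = 495856.35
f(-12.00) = -1185283.66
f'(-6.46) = 41046.48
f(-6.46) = -52422.29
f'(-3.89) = 5232.17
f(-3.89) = -3953.60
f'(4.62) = 10918.55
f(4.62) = 9970.99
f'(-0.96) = 7.27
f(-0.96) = -3.62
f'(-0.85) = 2.44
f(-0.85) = -3.11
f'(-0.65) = -1.32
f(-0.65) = -3.09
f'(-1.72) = 164.42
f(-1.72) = -50.96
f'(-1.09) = 16.66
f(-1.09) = -5.13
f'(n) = 24.15*n^4 + 1.8*n^3 - 12.48*n^2 + 0.94*n + 0.75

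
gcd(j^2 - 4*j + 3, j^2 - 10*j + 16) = 1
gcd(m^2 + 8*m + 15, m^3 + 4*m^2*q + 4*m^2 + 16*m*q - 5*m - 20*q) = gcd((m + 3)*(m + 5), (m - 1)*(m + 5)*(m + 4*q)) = m + 5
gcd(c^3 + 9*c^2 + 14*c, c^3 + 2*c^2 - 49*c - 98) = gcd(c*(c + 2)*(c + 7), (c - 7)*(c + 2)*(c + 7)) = c^2 + 9*c + 14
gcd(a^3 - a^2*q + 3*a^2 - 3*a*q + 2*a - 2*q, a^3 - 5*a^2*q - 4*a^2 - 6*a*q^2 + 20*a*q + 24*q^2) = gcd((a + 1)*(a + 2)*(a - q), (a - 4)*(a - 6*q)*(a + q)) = 1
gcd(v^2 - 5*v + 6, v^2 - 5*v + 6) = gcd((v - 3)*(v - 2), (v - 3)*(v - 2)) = v^2 - 5*v + 6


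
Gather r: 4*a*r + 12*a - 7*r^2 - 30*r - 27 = 12*a - 7*r^2 + r*(4*a - 30) - 27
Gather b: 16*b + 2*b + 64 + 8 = 18*b + 72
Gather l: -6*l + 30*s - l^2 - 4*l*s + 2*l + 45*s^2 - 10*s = -l^2 + l*(-4*s - 4) + 45*s^2 + 20*s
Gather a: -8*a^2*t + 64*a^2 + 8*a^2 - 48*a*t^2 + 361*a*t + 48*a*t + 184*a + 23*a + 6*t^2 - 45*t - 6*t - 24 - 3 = a^2*(72 - 8*t) + a*(-48*t^2 + 409*t + 207) + 6*t^2 - 51*t - 27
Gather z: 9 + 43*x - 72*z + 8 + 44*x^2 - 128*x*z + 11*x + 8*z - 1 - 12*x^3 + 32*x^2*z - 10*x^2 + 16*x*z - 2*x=-12*x^3 + 34*x^2 + 52*x + z*(32*x^2 - 112*x - 64) + 16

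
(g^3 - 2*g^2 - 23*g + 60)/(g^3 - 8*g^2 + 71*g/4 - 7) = 4*(g^2 + 2*g - 15)/(4*g^2 - 16*g + 7)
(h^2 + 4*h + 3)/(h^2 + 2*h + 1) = (h + 3)/(h + 1)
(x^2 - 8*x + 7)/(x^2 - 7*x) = (x - 1)/x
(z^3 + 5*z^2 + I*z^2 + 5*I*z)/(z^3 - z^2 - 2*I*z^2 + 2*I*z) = (z^2 + 5*z + I*z + 5*I)/(z^2 - z - 2*I*z + 2*I)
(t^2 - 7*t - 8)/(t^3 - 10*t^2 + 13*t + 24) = 1/(t - 3)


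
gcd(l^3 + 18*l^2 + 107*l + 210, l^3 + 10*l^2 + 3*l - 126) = l^2 + 13*l + 42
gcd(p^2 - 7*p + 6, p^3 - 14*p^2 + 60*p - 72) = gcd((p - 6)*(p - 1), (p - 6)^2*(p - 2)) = p - 6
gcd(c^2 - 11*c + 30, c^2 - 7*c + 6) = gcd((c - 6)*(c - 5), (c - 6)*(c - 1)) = c - 6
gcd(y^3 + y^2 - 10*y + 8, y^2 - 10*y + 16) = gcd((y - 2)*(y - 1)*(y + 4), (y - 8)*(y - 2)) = y - 2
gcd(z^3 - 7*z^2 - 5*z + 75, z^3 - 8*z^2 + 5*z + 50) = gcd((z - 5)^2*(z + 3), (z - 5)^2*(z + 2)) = z^2 - 10*z + 25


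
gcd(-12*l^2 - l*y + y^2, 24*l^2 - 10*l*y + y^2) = -4*l + y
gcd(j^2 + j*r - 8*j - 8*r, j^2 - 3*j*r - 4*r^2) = j + r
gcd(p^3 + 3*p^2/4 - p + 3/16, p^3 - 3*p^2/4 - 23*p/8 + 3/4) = p^2 + 5*p/4 - 3/8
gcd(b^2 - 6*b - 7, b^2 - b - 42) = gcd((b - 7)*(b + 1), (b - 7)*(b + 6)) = b - 7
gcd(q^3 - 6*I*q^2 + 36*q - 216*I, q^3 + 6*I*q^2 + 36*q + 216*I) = q^2 + 36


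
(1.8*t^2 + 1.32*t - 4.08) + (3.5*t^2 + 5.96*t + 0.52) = 5.3*t^2 + 7.28*t - 3.56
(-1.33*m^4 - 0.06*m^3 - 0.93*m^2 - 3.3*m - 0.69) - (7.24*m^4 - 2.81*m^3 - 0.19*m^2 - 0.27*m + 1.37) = -8.57*m^4 + 2.75*m^3 - 0.74*m^2 - 3.03*m - 2.06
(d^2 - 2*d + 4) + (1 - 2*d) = d^2 - 4*d + 5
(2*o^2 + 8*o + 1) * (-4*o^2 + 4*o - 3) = -8*o^4 - 24*o^3 + 22*o^2 - 20*o - 3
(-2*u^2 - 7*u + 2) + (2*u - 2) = -2*u^2 - 5*u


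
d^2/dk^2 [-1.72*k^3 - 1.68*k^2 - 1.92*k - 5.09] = -10.32*k - 3.36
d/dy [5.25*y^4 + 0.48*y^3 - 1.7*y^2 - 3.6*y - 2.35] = 21.0*y^3 + 1.44*y^2 - 3.4*y - 3.6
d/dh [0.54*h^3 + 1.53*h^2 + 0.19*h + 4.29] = 1.62*h^2 + 3.06*h + 0.19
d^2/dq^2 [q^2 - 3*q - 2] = 2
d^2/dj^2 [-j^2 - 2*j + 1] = -2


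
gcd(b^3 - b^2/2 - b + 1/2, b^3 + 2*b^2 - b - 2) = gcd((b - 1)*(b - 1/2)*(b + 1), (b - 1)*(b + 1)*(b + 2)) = b^2 - 1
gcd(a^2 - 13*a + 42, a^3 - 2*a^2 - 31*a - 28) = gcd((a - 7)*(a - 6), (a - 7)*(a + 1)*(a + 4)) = a - 7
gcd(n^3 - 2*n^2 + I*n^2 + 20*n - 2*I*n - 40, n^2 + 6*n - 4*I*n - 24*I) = n - 4*I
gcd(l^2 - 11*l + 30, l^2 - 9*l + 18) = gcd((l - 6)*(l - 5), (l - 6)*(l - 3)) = l - 6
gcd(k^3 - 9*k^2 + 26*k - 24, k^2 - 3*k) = k - 3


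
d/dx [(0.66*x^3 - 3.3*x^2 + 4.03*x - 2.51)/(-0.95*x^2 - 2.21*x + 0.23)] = (-0.627*x^4 - 2.9172*x^3 + 11.5769*x^2 - 6.287*x - 4.6202)/(0.9025*x^4 + 4.199*x^3 + 4.4471*x^2 - 1.0166*x + 0.0529)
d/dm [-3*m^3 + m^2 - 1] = m*(2 - 9*m)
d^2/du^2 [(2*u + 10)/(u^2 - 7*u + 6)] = 4*((2 - 3*u)*(u^2 - 7*u + 6) + (u + 5)*(2*u - 7)^2)/(u^2 - 7*u + 6)^3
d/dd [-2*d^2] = -4*d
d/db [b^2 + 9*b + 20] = 2*b + 9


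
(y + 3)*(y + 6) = y^2 + 9*y + 18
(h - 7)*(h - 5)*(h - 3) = h^3 - 15*h^2 + 71*h - 105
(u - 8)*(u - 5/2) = u^2 - 21*u/2 + 20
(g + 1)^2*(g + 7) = g^3 + 9*g^2 + 15*g + 7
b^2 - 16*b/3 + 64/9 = (b - 8/3)^2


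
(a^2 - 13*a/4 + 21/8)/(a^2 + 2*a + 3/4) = (8*a^2 - 26*a + 21)/(2*(4*a^2 + 8*a + 3))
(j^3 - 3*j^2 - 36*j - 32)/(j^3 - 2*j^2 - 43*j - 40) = (j + 4)/(j + 5)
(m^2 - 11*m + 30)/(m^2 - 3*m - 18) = (m - 5)/(m + 3)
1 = 1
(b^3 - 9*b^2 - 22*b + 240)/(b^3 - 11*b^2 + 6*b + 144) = (b + 5)/(b + 3)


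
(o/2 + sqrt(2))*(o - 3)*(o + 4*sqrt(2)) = o^3/2 - 3*o^2/2 + 3*sqrt(2)*o^2 - 9*sqrt(2)*o + 8*o - 24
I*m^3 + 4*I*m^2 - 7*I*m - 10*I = (m - 2)*(m + 5)*(I*m + I)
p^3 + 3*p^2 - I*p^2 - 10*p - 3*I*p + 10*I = (p - 2)*(p + 5)*(p - I)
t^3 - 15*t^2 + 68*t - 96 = (t - 8)*(t - 4)*(t - 3)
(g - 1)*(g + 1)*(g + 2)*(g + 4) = g^4 + 6*g^3 + 7*g^2 - 6*g - 8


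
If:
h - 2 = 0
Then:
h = 2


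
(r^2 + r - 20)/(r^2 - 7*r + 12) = (r + 5)/(r - 3)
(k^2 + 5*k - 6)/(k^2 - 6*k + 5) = (k + 6)/(k - 5)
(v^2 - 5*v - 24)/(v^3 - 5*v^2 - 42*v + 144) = (v + 3)/(v^2 + 3*v - 18)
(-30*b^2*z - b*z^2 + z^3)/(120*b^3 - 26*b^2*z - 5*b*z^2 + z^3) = z/(-4*b + z)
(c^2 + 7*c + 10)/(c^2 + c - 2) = (c + 5)/(c - 1)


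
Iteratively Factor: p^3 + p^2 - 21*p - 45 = (p - 5)*(p^2 + 6*p + 9) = (p - 5)*(p + 3)*(p + 3)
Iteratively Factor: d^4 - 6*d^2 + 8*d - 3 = (d + 3)*(d^3 - 3*d^2 + 3*d - 1) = (d - 1)*(d + 3)*(d^2 - 2*d + 1) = (d - 1)^2*(d + 3)*(d - 1)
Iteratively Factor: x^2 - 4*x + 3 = (x - 3)*(x - 1)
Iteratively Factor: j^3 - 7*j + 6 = (j - 1)*(j^2 + j - 6) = (j - 2)*(j - 1)*(j + 3)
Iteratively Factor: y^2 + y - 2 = (y - 1)*(y + 2)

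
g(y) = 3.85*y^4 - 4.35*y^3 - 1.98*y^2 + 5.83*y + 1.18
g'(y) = 15.4*y^3 - 13.05*y^2 - 3.96*y + 5.83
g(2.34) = 63.68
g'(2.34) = 122.43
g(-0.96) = 0.88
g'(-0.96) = -16.02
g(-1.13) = 4.62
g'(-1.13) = -28.58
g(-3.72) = 913.31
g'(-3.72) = -952.80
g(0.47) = 3.22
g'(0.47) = 2.68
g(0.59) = 3.50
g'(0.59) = 2.11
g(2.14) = 42.70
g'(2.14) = 88.52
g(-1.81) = 51.26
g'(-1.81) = -121.07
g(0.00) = 1.18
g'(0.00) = 5.83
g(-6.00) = 5824.12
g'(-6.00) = -3766.61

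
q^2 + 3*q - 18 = (q - 3)*(q + 6)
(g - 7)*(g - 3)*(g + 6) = g^3 - 4*g^2 - 39*g + 126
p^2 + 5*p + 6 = (p + 2)*(p + 3)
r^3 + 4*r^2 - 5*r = r*(r - 1)*(r + 5)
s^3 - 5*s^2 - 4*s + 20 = (s - 5)*(s - 2)*(s + 2)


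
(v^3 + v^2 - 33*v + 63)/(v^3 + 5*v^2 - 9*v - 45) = (v^2 + 4*v - 21)/(v^2 + 8*v + 15)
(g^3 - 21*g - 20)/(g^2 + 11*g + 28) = (g^2 - 4*g - 5)/(g + 7)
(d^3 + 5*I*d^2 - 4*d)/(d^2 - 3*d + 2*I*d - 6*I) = d*(d^2 + 5*I*d - 4)/(d^2 + d*(-3 + 2*I) - 6*I)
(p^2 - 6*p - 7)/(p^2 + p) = (p - 7)/p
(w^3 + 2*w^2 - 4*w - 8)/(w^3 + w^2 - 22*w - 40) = (w^2 - 4)/(w^2 - w - 20)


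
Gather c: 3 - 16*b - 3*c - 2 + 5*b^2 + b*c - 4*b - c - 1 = 5*b^2 - 20*b + c*(b - 4)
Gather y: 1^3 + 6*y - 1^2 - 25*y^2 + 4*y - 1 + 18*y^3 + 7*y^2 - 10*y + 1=18*y^3 - 18*y^2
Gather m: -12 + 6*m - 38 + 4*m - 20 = 10*m - 70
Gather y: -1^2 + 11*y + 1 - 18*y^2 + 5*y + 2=-18*y^2 + 16*y + 2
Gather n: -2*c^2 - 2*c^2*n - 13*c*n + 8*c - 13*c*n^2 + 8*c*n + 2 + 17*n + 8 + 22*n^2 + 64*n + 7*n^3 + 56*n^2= -2*c^2 + 8*c + 7*n^3 + n^2*(78 - 13*c) + n*(-2*c^2 - 5*c + 81) + 10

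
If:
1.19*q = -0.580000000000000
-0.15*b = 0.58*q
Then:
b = 1.88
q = -0.49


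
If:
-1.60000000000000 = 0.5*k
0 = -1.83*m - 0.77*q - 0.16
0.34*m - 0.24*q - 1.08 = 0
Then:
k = -3.20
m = 1.13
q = -2.90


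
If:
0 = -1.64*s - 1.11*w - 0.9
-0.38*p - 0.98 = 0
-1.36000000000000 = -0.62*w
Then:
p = -2.58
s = -2.03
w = 2.19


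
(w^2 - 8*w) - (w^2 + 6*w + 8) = -14*w - 8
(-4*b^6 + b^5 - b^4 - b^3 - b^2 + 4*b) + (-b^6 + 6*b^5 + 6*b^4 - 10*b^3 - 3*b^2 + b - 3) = -5*b^6 + 7*b^5 + 5*b^4 - 11*b^3 - 4*b^2 + 5*b - 3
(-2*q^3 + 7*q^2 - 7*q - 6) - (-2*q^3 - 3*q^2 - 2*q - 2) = 10*q^2 - 5*q - 4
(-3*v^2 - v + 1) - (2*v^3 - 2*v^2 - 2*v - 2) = -2*v^3 - v^2 + v + 3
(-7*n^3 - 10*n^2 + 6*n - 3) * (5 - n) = 7*n^4 - 25*n^3 - 56*n^2 + 33*n - 15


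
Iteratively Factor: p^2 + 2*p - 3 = (p + 3)*(p - 1)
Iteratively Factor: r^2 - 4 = (r - 2)*(r + 2)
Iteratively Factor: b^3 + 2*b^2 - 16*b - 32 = (b + 4)*(b^2 - 2*b - 8) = (b + 2)*(b + 4)*(b - 4)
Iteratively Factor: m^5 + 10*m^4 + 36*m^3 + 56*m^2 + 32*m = (m + 4)*(m^4 + 6*m^3 + 12*m^2 + 8*m) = m*(m + 4)*(m^3 + 6*m^2 + 12*m + 8) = m*(m + 2)*(m + 4)*(m^2 + 4*m + 4) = m*(m + 2)^2*(m + 4)*(m + 2)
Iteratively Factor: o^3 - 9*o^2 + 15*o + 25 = (o - 5)*(o^2 - 4*o - 5) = (o - 5)^2*(o + 1)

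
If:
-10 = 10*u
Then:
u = -1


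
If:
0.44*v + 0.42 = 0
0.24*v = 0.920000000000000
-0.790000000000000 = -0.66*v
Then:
No Solution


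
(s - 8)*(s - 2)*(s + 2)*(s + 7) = s^4 - s^3 - 60*s^2 + 4*s + 224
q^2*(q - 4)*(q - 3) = q^4 - 7*q^3 + 12*q^2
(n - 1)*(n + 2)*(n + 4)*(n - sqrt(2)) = n^4 - sqrt(2)*n^3 + 5*n^3 - 5*sqrt(2)*n^2 + 2*n^2 - 8*n - 2*sqrt(2)*n + 8*sqrt(2)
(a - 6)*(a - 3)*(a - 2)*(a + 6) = a^4 - 5*a^3 - 30*a^2 + 180*a - 216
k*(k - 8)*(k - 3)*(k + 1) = k^4 - 10*k^3 + 13*k^2 + 24*k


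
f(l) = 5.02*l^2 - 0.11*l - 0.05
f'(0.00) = -0.11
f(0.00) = -0.05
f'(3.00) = 30.01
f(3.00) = 44.80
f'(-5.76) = -57.94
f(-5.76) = 167.14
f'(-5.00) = -50.31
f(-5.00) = 126.00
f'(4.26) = 42.66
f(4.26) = 90.58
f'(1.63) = 16.26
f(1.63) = 13.11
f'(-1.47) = -14.87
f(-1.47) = 10.96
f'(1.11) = 11.03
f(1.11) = 6.01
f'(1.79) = 17.86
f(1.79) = 15.84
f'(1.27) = 12.64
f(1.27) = 7.91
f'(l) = 10.04*l - 0.11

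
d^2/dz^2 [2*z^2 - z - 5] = 4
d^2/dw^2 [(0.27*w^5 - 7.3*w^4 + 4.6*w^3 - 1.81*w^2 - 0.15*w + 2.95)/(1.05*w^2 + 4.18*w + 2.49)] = (1.78605*w^7 + 2.86398000000001*w^6 - 122.921154*w^5 - 795.4998*w^4 - 1029.94711*w^3 - 207.95472*w^2 + 251.16111*w + 68.339708)/(1.157625*w^6 + 13.82535*w^5 + 63.273735*w^4 + 138.606292*w^3 + 150.049143*w^2 + 77.749254*w + 15.438249)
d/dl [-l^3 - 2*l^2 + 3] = l*(-3*l - 4)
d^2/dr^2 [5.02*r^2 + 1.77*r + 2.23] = 10.0400000000000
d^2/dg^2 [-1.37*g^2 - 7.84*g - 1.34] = -2.74000000000000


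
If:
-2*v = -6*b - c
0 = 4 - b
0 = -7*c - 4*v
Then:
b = 4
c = -16/3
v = 28/3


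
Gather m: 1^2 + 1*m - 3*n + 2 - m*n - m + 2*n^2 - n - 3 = -m*n + 2*n^2 - 4*n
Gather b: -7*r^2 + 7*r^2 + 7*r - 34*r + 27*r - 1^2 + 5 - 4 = 0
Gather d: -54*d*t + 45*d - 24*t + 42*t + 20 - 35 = d*(45 - 54*t) + 18*t - 15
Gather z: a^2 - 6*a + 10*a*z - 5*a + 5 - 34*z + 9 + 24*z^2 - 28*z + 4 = a^2 - 11*a + 24*z^2 + z*(10*a - 62) + 18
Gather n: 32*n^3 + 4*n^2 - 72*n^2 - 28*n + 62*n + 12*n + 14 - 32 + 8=32*n^3 - 68*n^2 + 46*n - 10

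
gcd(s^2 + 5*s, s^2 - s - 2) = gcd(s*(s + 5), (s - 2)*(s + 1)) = 1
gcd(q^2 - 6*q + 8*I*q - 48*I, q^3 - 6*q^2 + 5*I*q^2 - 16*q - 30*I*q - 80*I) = 1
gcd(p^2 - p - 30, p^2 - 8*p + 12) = p - 6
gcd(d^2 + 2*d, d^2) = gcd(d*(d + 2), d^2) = d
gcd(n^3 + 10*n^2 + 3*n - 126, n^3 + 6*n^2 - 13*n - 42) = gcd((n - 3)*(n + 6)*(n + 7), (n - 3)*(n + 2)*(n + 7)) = n^2 + 4*n - 21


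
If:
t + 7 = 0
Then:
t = -7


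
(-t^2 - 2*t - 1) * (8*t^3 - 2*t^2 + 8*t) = -8*t^5 - 14*t^4 - 12*t^3 - 14*t^2 - 8*t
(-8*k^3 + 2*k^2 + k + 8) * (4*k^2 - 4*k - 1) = -32*k^5 + 40*k^4 + 4*k^3 + 26*k^2 - 33*k - 8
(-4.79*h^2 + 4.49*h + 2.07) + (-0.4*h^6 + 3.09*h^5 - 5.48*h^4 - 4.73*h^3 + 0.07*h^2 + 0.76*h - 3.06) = -0.4*h^6 + 3.09*h^5 - 5.48*h^4 - 4.73*h^3 - 4.72*h^2 + 5.25*h - 0.99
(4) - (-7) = 11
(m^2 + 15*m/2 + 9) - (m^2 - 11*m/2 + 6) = 13*m + 3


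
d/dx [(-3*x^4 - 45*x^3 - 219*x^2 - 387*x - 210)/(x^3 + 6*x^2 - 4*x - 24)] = 3*(-x^4 - 8*x^3 + 31*x^2 + 382*x + 704)/(x^4 + 8*x^3 - 8*x^2 - 96*x + 144)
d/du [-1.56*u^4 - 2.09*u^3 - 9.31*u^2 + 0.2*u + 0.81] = -6.24*u^3 - 6.27*u^2 - 18.62*u + 0.2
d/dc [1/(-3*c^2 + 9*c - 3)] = (2*c - 3)/(3*(c^2 - 3*c + 1)^2)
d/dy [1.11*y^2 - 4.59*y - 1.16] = 2.22*y - 4.59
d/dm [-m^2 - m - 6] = -2*m - 1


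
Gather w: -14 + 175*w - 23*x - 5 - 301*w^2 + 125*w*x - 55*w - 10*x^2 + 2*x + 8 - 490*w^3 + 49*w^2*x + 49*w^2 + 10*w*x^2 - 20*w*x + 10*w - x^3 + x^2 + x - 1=-490*w^3 + w^2*(49*x - 252) + w*(10*x^2 + 105*x + 130) - x^3 - 9*x^2 - 20*x - 12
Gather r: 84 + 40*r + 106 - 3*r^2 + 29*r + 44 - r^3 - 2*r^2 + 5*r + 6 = -r^3 - 5*r^2 + 74*r + 240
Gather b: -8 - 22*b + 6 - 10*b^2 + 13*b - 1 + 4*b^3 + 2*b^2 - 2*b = 4*b^3 - 8*b^2 - 11*b - 3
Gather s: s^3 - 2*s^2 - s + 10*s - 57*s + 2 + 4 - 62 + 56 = s^3 - 2*s^2 - 48*s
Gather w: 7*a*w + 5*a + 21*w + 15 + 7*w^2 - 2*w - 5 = 5*a + 7*w^2 + w*(7*a + 19) + 10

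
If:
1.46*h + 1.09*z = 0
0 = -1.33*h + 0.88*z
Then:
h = 0.00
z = 0.00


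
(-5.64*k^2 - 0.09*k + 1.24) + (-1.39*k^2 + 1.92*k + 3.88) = -7.03*k^2 + 1.83*k + 5.12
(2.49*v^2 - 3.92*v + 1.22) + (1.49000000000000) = 2.49*v^2 - 3.92*v + 2.71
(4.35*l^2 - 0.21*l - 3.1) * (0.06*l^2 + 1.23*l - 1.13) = 0.261*l^4 + 5.3379*l^3 - 5.3598*l^2 - 3.5757*l + 3.503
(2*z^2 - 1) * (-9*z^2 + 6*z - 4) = -18*z^4 + 12*z^3 + z^2 - 6*z + 4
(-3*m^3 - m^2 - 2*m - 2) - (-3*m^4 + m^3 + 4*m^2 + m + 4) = 3*m^4 - 4*m^3 - 5*m^2 - 3*m - 6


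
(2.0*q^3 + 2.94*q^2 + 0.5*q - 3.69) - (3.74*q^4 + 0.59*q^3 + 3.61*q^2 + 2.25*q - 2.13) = -3.74*q^4 + 1.41*q^3 - 0.67*q^2 - 1.75*q - 1.56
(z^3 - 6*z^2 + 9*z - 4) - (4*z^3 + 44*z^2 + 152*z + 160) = -3*z^3 - 50*z^2 - 143*z - 164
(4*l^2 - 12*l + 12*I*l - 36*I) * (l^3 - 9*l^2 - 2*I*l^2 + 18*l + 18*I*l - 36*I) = 4*l^5 - 48*l^4 + 4*I*l^4 + 204*l^3 - 48*I*l^3 - 504*l^2 + 180*I*l^2 + 1080*l - 216*I*l - 1296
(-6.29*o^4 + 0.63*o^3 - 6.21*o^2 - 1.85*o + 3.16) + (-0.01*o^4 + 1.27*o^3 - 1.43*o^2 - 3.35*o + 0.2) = -6.3*o^4 + 1.9*o^3 - 7.64*o^2 - 5.2*o + 3.36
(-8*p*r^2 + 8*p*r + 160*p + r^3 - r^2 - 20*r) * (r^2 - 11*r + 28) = -8*p*r^4 + 96*p*r^3 - 152*p*r^2 - 1536*p*r + 4480*p + r^5 - 12*r^4 + 19*r^3 + 192*r^2 - 560*r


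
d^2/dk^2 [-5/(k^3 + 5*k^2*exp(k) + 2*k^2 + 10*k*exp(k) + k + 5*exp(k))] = 5*((5*k^2*exp(k) + 30*k*exp(k) + 6*k + 35*exp(k) + 4)*(k^3 + 5*k^2*exp(k) + 2*k^2 + 10*k*exp(k) + k + 5*exp(k)) - 2*(5*k^2*exp(k) + 3*k^2 + 20*k*exp(k) + 4*k + 15*exp(k) + 1)^2)/(k^3 + 5*k^2*exp(k) + 2*k^2 + 10*k*exp(k) + k + 5*exp(k))^3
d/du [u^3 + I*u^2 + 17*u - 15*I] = 3*u^2 + 2*I*u + 17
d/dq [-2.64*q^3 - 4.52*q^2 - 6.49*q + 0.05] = -7.92*q^2 - 9.04*q - 6.49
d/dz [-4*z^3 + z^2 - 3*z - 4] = -12*z^2 + 2*z - 3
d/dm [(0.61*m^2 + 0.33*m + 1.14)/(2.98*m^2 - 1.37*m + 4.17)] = (-1.8191*m^2 - 1.707*m + 2.9379)/(8.8804*m^4 - 8.1652*m^3 + 26.7301*m^2 - 11.4258*m + 17.3889)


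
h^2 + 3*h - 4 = (h - 1)*(h + 4)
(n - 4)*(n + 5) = n^2 + n - 20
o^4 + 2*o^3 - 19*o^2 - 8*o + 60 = (o - 3)*(o - 2)*(o + 2)*(o + 5)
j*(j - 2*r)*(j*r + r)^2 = j^4*r^2 - 2*j^3*r^3 + 2*j^3*r^2 - 4*j^2*r^3 + j^2*r^2 - 2*j*r^3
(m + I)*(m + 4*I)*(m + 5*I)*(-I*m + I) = -I*m^4 + 10*m^3 + I*m^3 - 10*m^2 + 29*I*m^2 - 20*m - 29*I*m + 20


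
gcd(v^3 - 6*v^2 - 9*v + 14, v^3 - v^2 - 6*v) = v + 2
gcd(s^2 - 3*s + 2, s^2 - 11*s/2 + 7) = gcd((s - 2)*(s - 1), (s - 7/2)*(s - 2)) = s - 2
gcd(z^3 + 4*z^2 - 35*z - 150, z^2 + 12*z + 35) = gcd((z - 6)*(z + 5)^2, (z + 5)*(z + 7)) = z + 5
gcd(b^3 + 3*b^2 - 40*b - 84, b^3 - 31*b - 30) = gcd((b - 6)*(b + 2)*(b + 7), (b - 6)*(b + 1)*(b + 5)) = b - 6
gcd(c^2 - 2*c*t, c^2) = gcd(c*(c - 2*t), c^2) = c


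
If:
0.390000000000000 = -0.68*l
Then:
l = -0.57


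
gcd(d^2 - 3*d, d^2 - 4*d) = d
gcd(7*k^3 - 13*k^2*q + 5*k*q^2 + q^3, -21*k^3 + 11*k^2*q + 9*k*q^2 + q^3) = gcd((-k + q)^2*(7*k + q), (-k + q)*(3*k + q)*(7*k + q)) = -7*k^2 + 6*k*q + q^2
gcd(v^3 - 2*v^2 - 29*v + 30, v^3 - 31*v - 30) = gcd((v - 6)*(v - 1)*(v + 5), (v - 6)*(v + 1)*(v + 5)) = v^2 - v - 30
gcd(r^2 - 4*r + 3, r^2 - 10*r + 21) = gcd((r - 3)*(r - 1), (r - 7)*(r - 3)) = r - 3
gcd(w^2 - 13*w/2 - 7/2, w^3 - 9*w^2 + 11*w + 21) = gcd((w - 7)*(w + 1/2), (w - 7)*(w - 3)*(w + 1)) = w - 7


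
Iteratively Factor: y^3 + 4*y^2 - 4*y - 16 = (y + 4)*(y^2 - 4) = (y - 2)*(y + 4)*(y + 2)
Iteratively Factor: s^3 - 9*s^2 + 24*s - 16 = (s - 1)*(s^2 - 8*s + 16) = (s - 4)*(s - 1)*(s - 4)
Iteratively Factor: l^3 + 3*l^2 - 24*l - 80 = (l + 4)*(l^2 - l - 20) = (l + 4)^2*(l - 5)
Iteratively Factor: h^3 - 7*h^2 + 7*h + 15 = (h - 3)*(h^2 - 4*h - 5) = (h - 5)*(h - 3)*(h + 1)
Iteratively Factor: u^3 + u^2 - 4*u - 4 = (u + 1)*(u^2 - 4) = (u - 2)*(u + 1)*(u + 2)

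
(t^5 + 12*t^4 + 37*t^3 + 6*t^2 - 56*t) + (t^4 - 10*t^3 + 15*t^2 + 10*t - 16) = t^5 + 13*t^4 + 27*t^3 + 21*t^2 - 46*t - 16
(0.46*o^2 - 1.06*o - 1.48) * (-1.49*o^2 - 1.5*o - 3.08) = -0.6854*o^4 + 0.8894*o^3 + 2.3784*o^2 + 5.4848*o + 4.5584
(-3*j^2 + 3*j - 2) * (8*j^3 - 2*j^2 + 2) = -24*j^5 + 30*j^4 - 22*j^3 - 2*j^2 + 6*j - 4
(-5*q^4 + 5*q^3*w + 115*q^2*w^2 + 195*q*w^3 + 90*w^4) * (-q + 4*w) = 5*q^5 - 25*q^4*w - 95*q^3*w^2 + 265*q^2*w^3 + 690*q*w^4 + 360*w^5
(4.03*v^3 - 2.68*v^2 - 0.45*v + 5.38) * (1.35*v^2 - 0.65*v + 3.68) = 5.4405*v^5 - 6.2375*v^4 + 15.9649*v^3 - 2.3069*v^2 - 5.153*v + 19.7984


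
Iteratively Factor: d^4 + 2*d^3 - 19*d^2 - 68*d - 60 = (d + 3)*(d^3 - d^2 - 16*d - 20) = (d + 2)*(d + 3)*(d^2 - 3*d - 10) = (d - 5)*(d + 2)*(d + 3)*(d + 2)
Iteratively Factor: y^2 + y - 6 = (y + 3)*(y - 2)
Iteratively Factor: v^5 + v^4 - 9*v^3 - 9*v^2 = (v + 1)*(v^4 - 9*v^2) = (v + 1)*(v + 3)*(v^3 - 3*v^2) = v*(v + 1)*(v + 3)*(v^2 - 3*v) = v^2*(v + 1)*(v + 3)*(v - 3)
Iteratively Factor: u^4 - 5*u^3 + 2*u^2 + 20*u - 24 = (u + 2)*(u^3 - 7*u^2 + 16*u - 12) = (u - 3)*(u + 2)*(u^2 - 4*u + 4) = (u - 3)*(u - 2)*(u + 2)*(u - 2)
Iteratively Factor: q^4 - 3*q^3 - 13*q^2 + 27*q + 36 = (q - 3)*(q^3 - 13*q - 12) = (q - 3)*(q + 3)*(q^2 - 3*q - 4) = (q - 4)*(q - 3)*(q + 3)*(q + 1)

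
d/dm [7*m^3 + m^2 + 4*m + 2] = 21*m^2 + 2*m + 4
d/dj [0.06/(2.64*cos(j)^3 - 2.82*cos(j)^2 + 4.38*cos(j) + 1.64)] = (0.4752*cos(j)^2 - 0.3384*cos(j) + 0.2628)*sin(j)/(2.64*cos(j)^3 - 2.82*cos(j)^2 + 4.38*cos(j) + 1.64)^2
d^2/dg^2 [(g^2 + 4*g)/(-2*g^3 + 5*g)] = 4*(-2*g^3 - 24*g^2 - 15*g - 20)/(8*g^6 - 60*g^4 + 150*g^2 - 125)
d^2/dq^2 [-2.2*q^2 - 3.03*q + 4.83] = -4.40000000000000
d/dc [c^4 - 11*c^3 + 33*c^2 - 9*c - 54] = 4*c^3 - 33*c^2 + 66*c - 9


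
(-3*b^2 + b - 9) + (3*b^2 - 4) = b - 13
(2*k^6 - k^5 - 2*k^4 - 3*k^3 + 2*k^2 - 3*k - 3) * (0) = 0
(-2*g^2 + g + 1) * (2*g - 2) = -4*g^3 + 6*g^2 - 2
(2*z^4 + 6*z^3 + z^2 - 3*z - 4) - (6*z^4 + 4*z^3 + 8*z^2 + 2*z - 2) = -4*z^4 + 2*z^3 - 7*z^2 - 5*z - 2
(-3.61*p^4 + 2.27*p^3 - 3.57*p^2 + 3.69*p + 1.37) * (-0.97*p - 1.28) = 3.5017*p^5 + 2.4189*p^4 + 0.5573*p^3 + 0.9903*p^2 - 6.0521*p - 1.7536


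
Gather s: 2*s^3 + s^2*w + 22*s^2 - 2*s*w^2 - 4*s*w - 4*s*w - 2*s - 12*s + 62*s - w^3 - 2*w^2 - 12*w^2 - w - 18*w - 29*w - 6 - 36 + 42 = 2*s^3 + s^2*(w + 22) + s*(-2*w^2 - 8*w + 48) - w^3 - 14*w^2 - 48*w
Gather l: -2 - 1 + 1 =-2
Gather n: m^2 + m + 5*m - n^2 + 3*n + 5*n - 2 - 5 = m^2 + 6*m - n^2 + 8*n - 7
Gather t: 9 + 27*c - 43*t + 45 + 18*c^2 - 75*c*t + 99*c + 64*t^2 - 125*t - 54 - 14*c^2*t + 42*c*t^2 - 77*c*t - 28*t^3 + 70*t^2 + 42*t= 18*c^2 + 126*c - 28*t^3 + t^2*(42*c + 134) + t*(-14*c^2 - 152*c - 126)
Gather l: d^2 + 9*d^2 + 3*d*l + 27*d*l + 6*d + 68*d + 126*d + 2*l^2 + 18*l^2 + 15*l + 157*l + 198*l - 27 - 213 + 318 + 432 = 10*d^2 + 200*d + 20*l^2 + l*(30*d + 370) + 510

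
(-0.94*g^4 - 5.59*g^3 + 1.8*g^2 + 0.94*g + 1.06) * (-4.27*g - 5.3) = 4.0138*g^5 + 28.8513*g^4 + 21.941*g^3 - 13.5538*g^2 - 9.5082*g - 5.618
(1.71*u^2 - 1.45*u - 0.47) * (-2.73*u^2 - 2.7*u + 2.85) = -4.6683*u^4 - 0.6585*u^3 + 10.0716*u^2 - 2.8635*u - 1.3395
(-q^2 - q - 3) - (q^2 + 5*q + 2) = -2*q^2 - 6*q - 5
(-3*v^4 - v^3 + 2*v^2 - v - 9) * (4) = -12*v^4 - 4*v^3 + 8*v^2 - 4*v - 36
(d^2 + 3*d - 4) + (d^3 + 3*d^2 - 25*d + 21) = d^3 + 4*d^2 - 22*d + 17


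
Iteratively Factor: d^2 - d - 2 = (d + 1)*(d - 2)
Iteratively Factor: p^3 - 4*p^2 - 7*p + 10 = (p - 5)*(p^2 + p - 2) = (p - 5)*(p - 1)*(p + 2)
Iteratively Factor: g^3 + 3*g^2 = (g + 3)*(g^2) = g*(g + 3)*(g)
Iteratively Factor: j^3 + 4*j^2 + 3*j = (j + 3)*(j^2 + j) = (j + 1)*(j + 3)*(j)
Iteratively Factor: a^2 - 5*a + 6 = (a - 2)*(a - 3)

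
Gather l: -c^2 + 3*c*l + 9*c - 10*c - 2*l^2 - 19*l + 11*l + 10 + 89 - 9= -c^2 - c - 2*l^2 + l*(3*c - 8) + 90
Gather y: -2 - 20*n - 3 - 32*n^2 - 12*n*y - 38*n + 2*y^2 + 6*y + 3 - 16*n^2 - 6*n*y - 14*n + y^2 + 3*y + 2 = -48*n^2 - 72*n + 3*y^2 + y*(9 - 18*n)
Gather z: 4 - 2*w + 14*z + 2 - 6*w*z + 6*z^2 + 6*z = -2*w + 6*z^2 + z*(20 - 6*w) + 6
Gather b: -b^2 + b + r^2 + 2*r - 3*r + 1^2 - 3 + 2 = -b^2 + b + r^2 - r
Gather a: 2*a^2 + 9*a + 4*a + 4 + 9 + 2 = 2*a^2 + 13*a + 15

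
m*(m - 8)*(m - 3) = m^3 - 11*m^2 + 24*m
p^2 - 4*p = p*(p - 4)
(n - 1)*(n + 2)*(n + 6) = n^3 + 7*n^2 + 4*n - 12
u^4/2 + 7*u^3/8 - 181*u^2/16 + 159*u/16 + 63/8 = (u/2 + 1/4)*(u - 3)*(u - 7/4)*(u + 6)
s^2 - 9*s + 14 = (s - 7)*(s - 2)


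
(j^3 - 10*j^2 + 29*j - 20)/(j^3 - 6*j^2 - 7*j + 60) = (j - 1)/(j + 3)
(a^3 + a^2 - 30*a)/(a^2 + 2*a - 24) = a*(a - 5)/(a - 4)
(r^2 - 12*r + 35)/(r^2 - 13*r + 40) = (r - 7)/(r - 8)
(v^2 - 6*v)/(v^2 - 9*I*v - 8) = v*(6 - v)/(-v^2 + 9*I*v + 8)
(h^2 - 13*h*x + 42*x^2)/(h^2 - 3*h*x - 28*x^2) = (h - 6*x)/(h + 4*x)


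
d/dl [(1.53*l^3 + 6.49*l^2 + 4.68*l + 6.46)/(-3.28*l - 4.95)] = (-10.0368*l^3 - 44.0077*l^2 - 64.251*l - 1.9772)/(10.7584*l^2 + 32.472*l + 24.5025)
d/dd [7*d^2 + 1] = 14*d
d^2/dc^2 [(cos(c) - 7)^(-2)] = 2*(-7*cos(c) - cos(2*c) + 2)/(cos(c) - 7)^4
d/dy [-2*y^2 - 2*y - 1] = -4*y - 2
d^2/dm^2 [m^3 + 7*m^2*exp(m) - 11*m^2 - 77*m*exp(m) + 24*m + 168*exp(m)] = 7*m^2*exp(m) - 49*m*exp(m) + 6*m + 28*exp(m) - 22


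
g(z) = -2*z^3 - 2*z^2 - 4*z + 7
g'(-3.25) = -54.38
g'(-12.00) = -820.00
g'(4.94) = -170.18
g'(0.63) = -8.90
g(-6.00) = 391.00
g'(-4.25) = -95.38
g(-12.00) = 3223.00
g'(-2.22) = -24.69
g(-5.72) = 338.74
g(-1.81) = 19.55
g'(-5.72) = -177.43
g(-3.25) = 67.53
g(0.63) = 3.19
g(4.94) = -302.67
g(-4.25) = 141.41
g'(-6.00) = -196.00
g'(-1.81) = -16.42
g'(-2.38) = -28.47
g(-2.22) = 27.91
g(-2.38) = 32.15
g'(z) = -6*z^2 - 4*z - 4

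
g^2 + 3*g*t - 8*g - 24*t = (g - 8)*(g + 3*t)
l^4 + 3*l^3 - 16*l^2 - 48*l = l*(l - 4)*(l + 3)*(l + 4)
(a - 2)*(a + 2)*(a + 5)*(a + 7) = a^4 + 12*a^3 + 31*a^2 - 48*a - 140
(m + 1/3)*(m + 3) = m^2 + 10*m/3 + 1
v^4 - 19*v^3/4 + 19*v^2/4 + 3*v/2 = v*(v - 3)*(v - 2)*(v + 1/4)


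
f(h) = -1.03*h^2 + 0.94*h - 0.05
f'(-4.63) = 10.48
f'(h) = 0.94 - 2.06*h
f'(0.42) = 0.07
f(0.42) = 0.16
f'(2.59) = -4.40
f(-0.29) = -0.41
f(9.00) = -75.02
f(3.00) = -6.50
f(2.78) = -5.40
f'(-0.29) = 1.54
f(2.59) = -4.52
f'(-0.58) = 2.13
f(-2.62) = -9.58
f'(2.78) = -4.79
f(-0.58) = -0.94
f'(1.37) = -1.88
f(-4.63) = -26.48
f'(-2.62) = 6.34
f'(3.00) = -5.24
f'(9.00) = -17.60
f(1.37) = -0.70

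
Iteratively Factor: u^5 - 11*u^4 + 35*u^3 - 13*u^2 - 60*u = (u + 1)*(u^4 - 12*u^3 + 47*u^2 - 60*u) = (u - 3)*(u + 1)*(u^3 - 9*u^2 + 20*u) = (u - 5)*(u - 3)*(u + 1)*(u^2 - 4*u) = u*(u - 5)*(u - 3)*(u + 1)*(u - 4)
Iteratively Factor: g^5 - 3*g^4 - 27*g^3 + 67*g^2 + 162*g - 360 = (g + 4)*(g^4 - 7*g^3 + g^2 + 63*g - 90) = (g - 5)*(g + 4)*(g^3 - 2*g^2 - 9*g + 18) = (g - 5)*(g - 2)*(g + 4)*(g^2 - 9) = (g - 5)*(g - 3)*(g - 2)*(g + 4)*(g + 3)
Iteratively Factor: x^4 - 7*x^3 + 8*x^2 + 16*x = (x - 4)*(x^3 - 3*x^2 - 4*x) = (x - 4)*(x + 1)*(x^2 - 4*x) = x*(x - 4)*(x + 1)*(x - 4)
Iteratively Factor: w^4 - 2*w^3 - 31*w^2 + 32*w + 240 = (w + 4)*(w^3 - 6*w^2 - 7*w + 60) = (w + 3)*(w + 4)*(w^2 - 9*w + 20) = (w - 4)*(w + 3)*(w + 4)*(w - 5)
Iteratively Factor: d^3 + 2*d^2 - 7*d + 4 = (d - 1)*(d^2 + 3*d - 4) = (d - 1)^2*(d + 4)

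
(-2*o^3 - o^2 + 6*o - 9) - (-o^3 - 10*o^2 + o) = -o^3 + 9*o^2 + 5*o - 9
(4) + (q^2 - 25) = q^2 - 21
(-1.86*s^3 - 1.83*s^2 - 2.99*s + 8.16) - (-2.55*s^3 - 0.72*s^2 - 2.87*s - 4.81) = 0.69*s^3 - 1.11*s^2 - 0.12*s + 12.97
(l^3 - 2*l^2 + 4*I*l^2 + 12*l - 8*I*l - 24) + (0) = l^3 - 2*l^2 + 4*I*l^2 + 12*l - 8*I*l - 24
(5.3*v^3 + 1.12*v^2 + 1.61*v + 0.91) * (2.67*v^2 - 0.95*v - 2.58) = 14.151*v^5 - 2.0446*v^4 - 10.4393*v^3 - 1.9894*v^2 - 5.0183*v - 2.3478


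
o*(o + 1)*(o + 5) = o^3 + 6*o^2 + 5*o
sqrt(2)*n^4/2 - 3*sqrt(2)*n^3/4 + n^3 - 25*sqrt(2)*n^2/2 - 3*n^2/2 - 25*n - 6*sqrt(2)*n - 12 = (n - 6)*(n + 1/2)*(n + 4)*(sqrt(2)*n/2 + 1)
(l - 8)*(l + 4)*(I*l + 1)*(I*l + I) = -l^4 + 3*l^3 + I*l^3 + 36*l^2 - 3*I*l^2 + 32*l - 36*I*l - 32*I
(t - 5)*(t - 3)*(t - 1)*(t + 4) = t^4 - 5*t^3 - 13*t^2 + 77*t - 60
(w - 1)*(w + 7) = w^2 + 6*w - 7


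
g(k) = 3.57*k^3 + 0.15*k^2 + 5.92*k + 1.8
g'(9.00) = 876.13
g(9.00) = 2669.76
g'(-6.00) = 389.68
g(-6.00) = -799.44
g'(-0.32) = 6.92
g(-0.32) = -0.20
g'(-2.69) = 82.61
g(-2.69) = -82.53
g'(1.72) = 38.12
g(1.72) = 30.59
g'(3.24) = 119.32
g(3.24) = 143.98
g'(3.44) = 133.69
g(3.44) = 169.27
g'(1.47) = 29.50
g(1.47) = 22.17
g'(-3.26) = 118.76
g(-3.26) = -139.59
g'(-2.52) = 73.18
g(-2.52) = -69.30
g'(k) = 10.71*k^2 + 0.3*k + 5.92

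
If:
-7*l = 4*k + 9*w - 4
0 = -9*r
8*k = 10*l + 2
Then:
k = 9/16 - 15*w/16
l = 1/4 - 3*w/4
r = 0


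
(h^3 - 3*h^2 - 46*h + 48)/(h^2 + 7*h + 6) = (h^2 - 9*h + 8)/(h + 1)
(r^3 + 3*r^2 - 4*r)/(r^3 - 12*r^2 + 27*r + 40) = r*(r^2 + 3*r - 4)/(r^3 - 12*r^2 + 27*r + 40)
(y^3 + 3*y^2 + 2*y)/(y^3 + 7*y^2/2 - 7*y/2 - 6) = 2*y*(y + 2)/(2*y^2 + 5*y - 12)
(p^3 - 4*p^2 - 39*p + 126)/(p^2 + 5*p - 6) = (p^2 - 10*p + 21)/(p - 1)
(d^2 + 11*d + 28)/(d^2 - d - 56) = (d + 4)/(d - 8)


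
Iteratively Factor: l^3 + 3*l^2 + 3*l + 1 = (l + 1)*(l^2 + 2*l + 1) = (l + 1)^2*(l + 1)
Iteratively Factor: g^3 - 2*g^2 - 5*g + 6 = (g - 3)*(g^2 + g - 2) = (g - 3)*(g + 2)*(g - 1)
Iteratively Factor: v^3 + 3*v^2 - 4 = (v + 2)*(v^2 + v - 2) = (v + 2)^2*(v - 1)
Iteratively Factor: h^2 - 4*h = (h)*(h - 4)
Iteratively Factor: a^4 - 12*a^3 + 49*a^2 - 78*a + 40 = (a - 5)*(a^3 - 7*a^2 + 14*a - 8) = (a - 5)*(a - 4)*(a^2 - 3*a + 2) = (a - 5)*(a - 4)*(a - 1)*(a - 2)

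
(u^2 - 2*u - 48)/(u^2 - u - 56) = (u + 6)/(u + 7)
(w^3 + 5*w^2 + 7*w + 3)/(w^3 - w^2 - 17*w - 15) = (w + 1)/(w - 5)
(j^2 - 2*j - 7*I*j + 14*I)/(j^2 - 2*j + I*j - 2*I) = (j - 7*I)/(j + I)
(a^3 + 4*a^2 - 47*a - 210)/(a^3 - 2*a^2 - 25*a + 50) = (a^2 - a - 42)/(a^2 - 7*a + 10)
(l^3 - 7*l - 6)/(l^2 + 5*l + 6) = (l^2 - 2*l - 3)/(l + 3)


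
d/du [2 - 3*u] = -3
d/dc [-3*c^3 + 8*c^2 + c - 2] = -9*c^2 + 16*c + 1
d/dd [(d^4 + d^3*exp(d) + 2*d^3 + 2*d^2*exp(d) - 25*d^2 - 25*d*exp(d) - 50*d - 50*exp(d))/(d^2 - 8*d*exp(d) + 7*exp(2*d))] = ((d^2 - 8*d*exp(d) + 7*exp(2*d))*(d^3*exp(d) + 4*d^3 + 5*d^2*exp(d) + 6*d^2 - 21*d*exp(d) - 50*d - 75*exp(d) - 50) + 2*(4*d*exp(d) - d - 7*exp(2*d) + 4*exp(d))*(d^4 + d^3*exp(d) + 2*d^3 + 2*d^2*exp(d) - 25*d^2 - 25*d*exp(d) - 50*d - 50*exp(d)))/(d^2 - 8*d*exp(d) + 7*exp(2*d))^2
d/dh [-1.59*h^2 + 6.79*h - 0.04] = 6.79 - 3.18*h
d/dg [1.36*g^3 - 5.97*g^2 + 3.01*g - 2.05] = 4.08*g^2 - 11.94*g + 3.01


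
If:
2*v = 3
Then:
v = 3/2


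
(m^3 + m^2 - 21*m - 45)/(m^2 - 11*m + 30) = (m^2 + 6*m + 9)/(m - 6)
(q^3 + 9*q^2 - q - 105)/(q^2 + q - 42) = (q^2 + 2*q - 15)/(q - 6)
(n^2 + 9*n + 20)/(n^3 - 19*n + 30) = (n + 4)/(n^2 - 5*n + 6)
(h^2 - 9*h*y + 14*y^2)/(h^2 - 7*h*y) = (h - 2*y)/h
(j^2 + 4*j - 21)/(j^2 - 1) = (j^2 + 4*j - 21)/(j^2 - 1)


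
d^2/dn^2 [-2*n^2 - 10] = -4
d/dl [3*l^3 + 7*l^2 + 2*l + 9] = 9*l^2 + 14*l + 2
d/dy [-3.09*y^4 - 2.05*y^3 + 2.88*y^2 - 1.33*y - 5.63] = -12.36*y^3 - 6.15*y^2 + 5.76*y - 1.33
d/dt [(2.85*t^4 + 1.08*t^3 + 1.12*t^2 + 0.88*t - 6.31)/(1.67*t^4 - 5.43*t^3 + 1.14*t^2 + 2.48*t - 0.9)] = (-17.2791*t^6 + 2.7572*t^5 + 24.108*t^4 + 46.8044*t^3 - 103.9315*t^2 + 12.3708*t + 14.8568)/(2.7889*t^8 - 18.1362*t^7 + 33.2925*t^6 - 4.0972*t^5 - 28.6392*t^4 + 15.4284*t^3 + 4.0984*t^2 - 4.464*t + 0.81)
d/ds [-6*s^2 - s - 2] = -12*s - 1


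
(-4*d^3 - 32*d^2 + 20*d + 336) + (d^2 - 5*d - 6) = -4*d^3 - 31*d^2 + 15*d + 330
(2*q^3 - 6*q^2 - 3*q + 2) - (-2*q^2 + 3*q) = 2*q^3 - 4*q^2 - 6*q + 2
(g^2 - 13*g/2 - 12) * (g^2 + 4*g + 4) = g^4 - 5*g^3/2 - 34*g^2 - 74*g - 48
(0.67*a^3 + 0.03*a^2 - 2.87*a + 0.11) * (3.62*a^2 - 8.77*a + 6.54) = 2.4254*a^5 - 5.7673*a^4 - 6.2707*a^3 + 25.7643*a^2 - 19.7345*a + 0.7194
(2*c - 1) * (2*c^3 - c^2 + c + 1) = 4*c^4 - 4*c^3 + 3*c^2 + c - 1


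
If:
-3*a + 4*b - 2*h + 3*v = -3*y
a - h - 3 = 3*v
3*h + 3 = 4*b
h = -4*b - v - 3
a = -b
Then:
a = 12/41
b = -12/41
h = -57/41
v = -18/41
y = 8/41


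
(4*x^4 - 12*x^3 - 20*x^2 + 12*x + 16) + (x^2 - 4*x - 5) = 4*x^4 - 12*x^3 - 19*x^2 + 8*x + 11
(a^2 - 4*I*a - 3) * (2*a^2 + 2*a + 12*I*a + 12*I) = 2*a^4 + 2*a^3 + 4*I*a^3 + 42*a^2 + 4*I*a^2 + 42*a - 36*I*a - 36*I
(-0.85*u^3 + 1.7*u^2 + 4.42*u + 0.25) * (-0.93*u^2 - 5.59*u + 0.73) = 0.7905*u^5 + 3.1705*u^4 - 14.2341*u^3 - 23.6993*u^2 + 1.8291*u + 0.1825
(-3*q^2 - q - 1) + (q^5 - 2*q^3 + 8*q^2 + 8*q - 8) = q^5 - 2*q^3 + 5*q^2 + 7*q - 9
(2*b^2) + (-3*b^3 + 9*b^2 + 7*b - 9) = -3*b^3 + 11*b^2 + 7*b - 9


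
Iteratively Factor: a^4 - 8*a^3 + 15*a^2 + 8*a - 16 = (a - 4)*(a^3 - 4*a^2 - a + 4) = (a - 4)*(a + 1)*(a^2 - 5*a + 4) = (a - 4)^2*(a + 1)*(a - 1)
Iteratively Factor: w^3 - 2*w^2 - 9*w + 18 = (w - 3)*(w^2 + w - 6) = (w - 3)*(w - 2)*(w + 3)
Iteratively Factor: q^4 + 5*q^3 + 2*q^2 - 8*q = (q)*(q^3 + 5*q^2 + 2*q - 8) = q*(q - 1)*(q^2 + 6*q + 8) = q*(q - 1)*(q + 4)*(q + 2)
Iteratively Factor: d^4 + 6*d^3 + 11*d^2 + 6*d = (d + 2)*(d^3 + 4*d^2 + 3*d) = (d + 2)*(d + 3)*(d^2 + d) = (d + 1)*(d + 2)*(d + 3)*(d)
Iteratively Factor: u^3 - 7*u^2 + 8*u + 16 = (u + 1)*(u^2 - 8*u + 16) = (u - 4)*(u + 1)*(u - 4)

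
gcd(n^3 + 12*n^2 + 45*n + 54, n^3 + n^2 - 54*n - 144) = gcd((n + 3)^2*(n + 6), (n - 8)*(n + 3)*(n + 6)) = n^2 + 9*n + 18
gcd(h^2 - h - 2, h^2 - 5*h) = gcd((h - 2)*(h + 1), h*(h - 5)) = 1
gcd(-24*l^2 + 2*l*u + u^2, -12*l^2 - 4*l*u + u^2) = 1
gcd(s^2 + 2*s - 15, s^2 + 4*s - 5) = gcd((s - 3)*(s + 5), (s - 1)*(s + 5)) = s + 5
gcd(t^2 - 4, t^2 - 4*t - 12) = t + 2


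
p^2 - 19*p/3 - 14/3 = (p - 7)*(p + 2/3)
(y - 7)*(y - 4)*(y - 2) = y^3 - 13*y^2 + 50*y - 56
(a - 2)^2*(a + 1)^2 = a^4 - 2*a^3 - 3*a^2 + 4*a + 4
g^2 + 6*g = g*(g + 6)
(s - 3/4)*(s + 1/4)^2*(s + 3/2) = s^4 + 5*s^3/4 - 11*s^2/16 - 33*s/64 - 9/128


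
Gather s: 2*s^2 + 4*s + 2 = 2*s^2 + 4*s + 2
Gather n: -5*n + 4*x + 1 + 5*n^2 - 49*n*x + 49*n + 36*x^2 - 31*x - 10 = 5*n^2 + n*(44 - 49*x) + 36*x^2 - 27*x - 9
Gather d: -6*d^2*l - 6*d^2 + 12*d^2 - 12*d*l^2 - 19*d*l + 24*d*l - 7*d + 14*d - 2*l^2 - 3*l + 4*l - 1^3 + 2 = d^2*(6 - 6*l) + d*(-12*l^2 + 5*l + 7) - 2*l^2 + l + 1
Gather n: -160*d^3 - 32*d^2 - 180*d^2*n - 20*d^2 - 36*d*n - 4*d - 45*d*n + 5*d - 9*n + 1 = -160*d^3 - 52*d^2 + d + n*(-180*d^2 - 81*d - 9) + 1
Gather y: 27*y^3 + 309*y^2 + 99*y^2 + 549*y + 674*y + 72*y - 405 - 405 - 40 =27*y^3 + 408*y^2 + 1295*y - 850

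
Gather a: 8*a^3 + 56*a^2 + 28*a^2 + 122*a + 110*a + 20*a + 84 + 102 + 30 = 8*a^3 + 84*a^2 + 252*a + 216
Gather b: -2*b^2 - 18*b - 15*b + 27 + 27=-2*b^2 - 33*b + 54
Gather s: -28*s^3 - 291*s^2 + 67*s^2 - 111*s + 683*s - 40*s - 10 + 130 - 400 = -28*s^3 - 224*s^2 + 532*s - 280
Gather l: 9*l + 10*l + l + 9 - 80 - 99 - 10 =20*l - 180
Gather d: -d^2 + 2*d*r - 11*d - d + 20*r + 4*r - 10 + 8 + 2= -d^2 + d*(2*r - 12) + 24*r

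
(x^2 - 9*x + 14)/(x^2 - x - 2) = (x - 7)/(x + 1)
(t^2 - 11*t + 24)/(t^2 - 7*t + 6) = (t^2 - 11*t + 24)/(t^2 - 7*t + 6)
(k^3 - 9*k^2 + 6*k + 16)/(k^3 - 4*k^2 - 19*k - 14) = (k^2 - 10*k + 16)/(k^2 - 5*k - 14)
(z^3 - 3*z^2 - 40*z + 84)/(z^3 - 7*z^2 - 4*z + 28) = (z + 6)/(z + 2)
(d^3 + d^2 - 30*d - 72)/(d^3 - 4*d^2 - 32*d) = (d^2 - 3*d - 18)/(d*(d - 8))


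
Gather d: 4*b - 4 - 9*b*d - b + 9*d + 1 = 3*b + d*(9 - 9*b) - 3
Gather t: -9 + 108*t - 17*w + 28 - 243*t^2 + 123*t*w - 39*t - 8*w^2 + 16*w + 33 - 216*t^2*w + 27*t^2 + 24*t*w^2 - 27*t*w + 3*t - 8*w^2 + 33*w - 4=t^2*(-216*w - 216) + t*(24*w^2 + 96*w + 72) - 16*w^2 + 32*w + 48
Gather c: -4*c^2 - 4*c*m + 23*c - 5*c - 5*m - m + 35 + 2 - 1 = -4*c^2 + c*(18 - 4*m) - 6*m + 36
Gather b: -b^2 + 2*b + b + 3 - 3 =-b^2 + 3*b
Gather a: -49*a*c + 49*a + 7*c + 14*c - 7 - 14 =a*(49 - 49*c) + 21*c - 21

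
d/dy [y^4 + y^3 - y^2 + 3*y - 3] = 4*y^3 + 3*y^2 - 2*y + 3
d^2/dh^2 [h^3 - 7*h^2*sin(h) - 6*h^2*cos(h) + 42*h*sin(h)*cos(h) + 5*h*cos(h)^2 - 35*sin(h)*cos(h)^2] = 7*h^2*sin(h) + 6*h^2*cos(h) + 24*h*sin(h) - 84*h*sin(2*h) - 28*h*cos(h) - 10*h*cos(2*h) + 6*h - 21*sin(h)/4 - 10*sin(2*h) + 315*sin(3*h)/4 - 12*cos(h) + 84*cos(2*h)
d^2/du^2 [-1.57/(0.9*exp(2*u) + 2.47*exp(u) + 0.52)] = (-1.57*(1.8*exp(u) + 2.47)*(3.6*exp(u) + 4.94)*exp(u) + (5.652*exp(u) + 3.8779)*(0.9*exp(2*u) + 2.47*exp(u) + 0.52))*exp(u)/(0.9*exp(2*u) + 2.47*exp(u) + 0.52)^3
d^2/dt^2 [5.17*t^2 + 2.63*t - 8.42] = 10.3400000000000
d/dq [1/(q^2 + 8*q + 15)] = 2*(-q - 4)/(q^2 + 8*q + 15)^2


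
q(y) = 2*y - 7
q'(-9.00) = 2.00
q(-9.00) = -25.00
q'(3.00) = 2.00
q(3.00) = -1.00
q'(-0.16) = 2.00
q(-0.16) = -7.32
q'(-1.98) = 2.00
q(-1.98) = -10.96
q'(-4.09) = 2.00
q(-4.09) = -15.18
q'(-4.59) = 2.00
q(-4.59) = -16.18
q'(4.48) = 2.00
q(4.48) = 1.96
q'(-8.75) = 2.00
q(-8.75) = -24.50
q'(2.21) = 2.00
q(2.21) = -2.58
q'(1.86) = 2.00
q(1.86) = -3.28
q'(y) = 2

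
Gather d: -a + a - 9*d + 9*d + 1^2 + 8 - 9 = 0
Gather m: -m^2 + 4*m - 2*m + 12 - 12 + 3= -m^2 + 2*m + 3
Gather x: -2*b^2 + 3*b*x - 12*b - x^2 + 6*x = -2*b^2 - 12*b - x^2 + x*(3*b + 6)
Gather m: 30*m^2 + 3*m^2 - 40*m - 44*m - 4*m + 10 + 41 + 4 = 33*m^2 - 88*m + 55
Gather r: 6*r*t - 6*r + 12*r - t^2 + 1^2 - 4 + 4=r*(6*t + 6) - t^2 + 1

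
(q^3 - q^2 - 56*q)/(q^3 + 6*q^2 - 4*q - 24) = q*(q^2 - q - 56)/(q^3 + 6*q^2 - 4*q - 24)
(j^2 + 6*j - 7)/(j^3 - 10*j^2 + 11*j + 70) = (j^2 + 6*j - 7)/(j^3 - 10*j^2 + 11*j + 70)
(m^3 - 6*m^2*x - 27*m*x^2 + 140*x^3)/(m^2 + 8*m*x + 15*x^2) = (m^2 - 11*m*x + 28*x^2)/(m + 3*x)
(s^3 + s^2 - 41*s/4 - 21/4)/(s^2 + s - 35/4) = (2*s^2 - 5*s - 3)/(2*s - 5)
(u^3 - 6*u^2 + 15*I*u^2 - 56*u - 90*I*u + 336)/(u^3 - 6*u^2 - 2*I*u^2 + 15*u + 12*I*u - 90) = (u^2 + 15*I*u - 56)/(u^2 - 2*I*u + 15)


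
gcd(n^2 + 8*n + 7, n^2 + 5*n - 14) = n + 7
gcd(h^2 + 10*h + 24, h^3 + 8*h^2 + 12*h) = h + 6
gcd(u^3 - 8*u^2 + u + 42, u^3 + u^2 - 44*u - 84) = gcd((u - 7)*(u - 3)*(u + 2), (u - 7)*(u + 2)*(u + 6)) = u^2 - 5*u - 14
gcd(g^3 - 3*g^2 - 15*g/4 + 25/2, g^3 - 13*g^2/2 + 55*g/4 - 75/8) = g^2 - 5*g + 25/4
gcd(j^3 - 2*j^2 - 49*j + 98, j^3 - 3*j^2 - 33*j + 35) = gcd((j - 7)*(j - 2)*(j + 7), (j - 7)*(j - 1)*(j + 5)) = j - 7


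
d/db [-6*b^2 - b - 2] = -12*b - 1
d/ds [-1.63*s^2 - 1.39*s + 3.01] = -3.26*s - 1.39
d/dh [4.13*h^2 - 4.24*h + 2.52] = 8.26*h - 4.24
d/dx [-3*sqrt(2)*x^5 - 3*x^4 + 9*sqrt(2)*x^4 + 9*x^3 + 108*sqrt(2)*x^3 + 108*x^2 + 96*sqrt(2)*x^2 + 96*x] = -15*sqrt(2)*x^4 - 12*x^3 + 36*sqrt(2)*x^3 + 27*x^2 + 324*sqrt(2)*x^2 + 216*x + 192*sqrt(2)*x + 96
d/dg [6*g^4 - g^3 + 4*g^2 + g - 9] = 24*g^3 - 3*g^2 + 8*g + 1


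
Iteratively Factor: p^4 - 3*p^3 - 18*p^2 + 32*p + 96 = (p + 3)*(p^3 - 6*p^2 + 32) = (p + 2)*(p + 3)*(p^2 - 8*p + 16) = (p - 4)*(p + 2)*(p + 3)*(p - 4)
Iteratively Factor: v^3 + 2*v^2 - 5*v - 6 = (v + 3)*(v^2 - v - 2) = (v - 2)*(v + 3)*(v + 1)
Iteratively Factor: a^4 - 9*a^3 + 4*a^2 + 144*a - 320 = (a + 4)*(a^3 - 13*a^2 + 56*a - 80) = (a - 5)*(a + 4)*(a^2 - 8*a + 16) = (a - 5)*(a - 4)*(a + 4)*(a - 4)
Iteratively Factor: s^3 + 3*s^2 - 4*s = (s - 1)*(s^2 + 4*s) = s*(s - 1)*(s + 4)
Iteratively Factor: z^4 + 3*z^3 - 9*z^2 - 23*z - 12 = (z + 1)*(z^3 + 2*z^2 - 11*z - 12) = (z + 1)^2*(z^2 + z - 12) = (z + 1)^2*(z + 4)*(z - 3)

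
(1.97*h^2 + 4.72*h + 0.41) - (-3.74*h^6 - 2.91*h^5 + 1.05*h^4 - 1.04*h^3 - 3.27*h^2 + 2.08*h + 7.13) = 3.74*h^6 + 2.91*h^5 - 1.05*h^4 + 1.04*h^3 + 5.24*h^2 + 2.64*h - 6.72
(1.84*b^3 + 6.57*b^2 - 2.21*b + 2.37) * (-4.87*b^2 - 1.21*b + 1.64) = -8.9608*b^5 - 34.2223*b^4 + 5.8306*b^3 + 1.907*b^2 - 6.4921*b + 3.8868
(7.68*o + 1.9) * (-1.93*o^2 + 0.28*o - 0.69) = -14.8224*o^3 - 1.5166*o^2 - 4.7672*o - 1.311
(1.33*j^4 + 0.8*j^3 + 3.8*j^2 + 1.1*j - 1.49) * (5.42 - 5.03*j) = -6.6899*j^5 + 3.1846*j^4 - 14.778*j^3 + 15.063*j^2 + 13.4567*j - 8.0758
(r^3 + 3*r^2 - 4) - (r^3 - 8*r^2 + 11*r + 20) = 11*r^2 - 11*r - 24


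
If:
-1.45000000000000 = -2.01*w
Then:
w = 0.72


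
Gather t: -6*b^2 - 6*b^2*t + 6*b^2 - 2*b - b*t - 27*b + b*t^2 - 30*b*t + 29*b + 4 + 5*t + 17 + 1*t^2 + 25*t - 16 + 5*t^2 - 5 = t^2*(b + 6) + t*(-6*b^2 - 31*b + 30)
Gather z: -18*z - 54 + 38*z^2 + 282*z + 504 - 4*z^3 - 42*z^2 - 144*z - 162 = -4*z^3 - 4*z^2 + 120*z + 288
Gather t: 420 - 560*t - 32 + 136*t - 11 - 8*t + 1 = 378 - 432*t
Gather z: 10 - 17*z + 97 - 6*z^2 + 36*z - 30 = -6*z^2 + 19*z + 77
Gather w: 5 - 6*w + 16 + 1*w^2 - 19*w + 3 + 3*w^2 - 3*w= 4*w^2 - 28*w + 24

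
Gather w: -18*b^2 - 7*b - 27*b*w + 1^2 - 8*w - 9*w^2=-18*b^2 - 7*b - 9*w^2 + w*(-27*b - 8) + 1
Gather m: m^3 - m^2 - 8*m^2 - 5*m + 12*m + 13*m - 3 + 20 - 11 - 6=m^3 - 9*m^2 + 20*m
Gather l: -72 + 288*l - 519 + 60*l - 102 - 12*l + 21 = 336*l - 672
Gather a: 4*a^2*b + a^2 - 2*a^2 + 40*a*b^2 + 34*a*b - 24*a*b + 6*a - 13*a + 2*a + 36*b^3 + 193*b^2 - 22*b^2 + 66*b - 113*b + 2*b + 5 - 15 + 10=a^2*(4*b - 1) + a*(40*b^2 + 10*b - 5) + 36*b^3 + 171*b^2 - 45*b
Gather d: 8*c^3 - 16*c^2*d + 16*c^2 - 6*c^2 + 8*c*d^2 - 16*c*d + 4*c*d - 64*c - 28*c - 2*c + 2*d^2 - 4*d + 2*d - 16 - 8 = 8*c^3 + 10*c^2 - 94*c + d^2*(8*c + 2) + d*(-16*c^2 - 12*c - 2) - 24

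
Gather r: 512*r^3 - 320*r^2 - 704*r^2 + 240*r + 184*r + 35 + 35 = 512*r^3 - 1024*r^2 + 424*r + 70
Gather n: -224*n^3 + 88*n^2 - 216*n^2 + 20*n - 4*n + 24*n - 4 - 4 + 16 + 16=-224*n^3 - 128*n^2 + 40*n + 24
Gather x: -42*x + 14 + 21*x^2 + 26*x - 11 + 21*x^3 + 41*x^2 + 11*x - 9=21*x^3 + 62*x^2 - 5*x - 6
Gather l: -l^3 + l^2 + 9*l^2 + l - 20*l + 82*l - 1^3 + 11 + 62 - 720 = -l^3 + 10*l^2 + 63*l - 648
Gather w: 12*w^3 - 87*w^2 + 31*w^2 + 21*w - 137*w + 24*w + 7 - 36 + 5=12*w^3 - 56*w^2 - 92*w - 24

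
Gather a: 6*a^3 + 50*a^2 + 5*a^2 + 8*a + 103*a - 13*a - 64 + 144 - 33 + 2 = 6*a^3 + 55*a^2 + 98*a + 49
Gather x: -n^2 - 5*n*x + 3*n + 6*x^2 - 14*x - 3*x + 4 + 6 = -n^2 + 3*n + 6*x^2 + x*(-5*n - 17) + 10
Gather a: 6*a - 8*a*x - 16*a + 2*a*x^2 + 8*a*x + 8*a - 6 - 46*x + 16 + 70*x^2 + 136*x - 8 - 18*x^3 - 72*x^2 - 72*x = a*(2*x^2 - 2) - 18*x^3 - 2*x^2 + 18*x + 2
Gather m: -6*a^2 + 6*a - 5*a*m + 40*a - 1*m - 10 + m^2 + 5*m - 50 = -6*a^2 + 46*a + m^2 + m*(4 - 5*a) - 60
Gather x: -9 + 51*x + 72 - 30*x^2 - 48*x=-30*x^2 + 3*x + 63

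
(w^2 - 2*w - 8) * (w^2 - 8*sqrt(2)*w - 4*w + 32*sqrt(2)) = w^4 - 8*sqrt(2)*w^3 - 6*w^3 + 48*sqrt(2)*w^2 + 32*w - 256*sqrt(2)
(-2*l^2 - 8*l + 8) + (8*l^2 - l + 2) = 6*l^2 - 9*l + 10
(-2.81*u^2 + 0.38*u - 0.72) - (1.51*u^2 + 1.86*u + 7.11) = -4.32*u^2 - 1.48*u - 7.83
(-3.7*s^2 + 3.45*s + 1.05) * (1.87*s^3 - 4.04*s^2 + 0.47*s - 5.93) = -6.919*s^5 + 21.3995*s^4 - 13.7135*s^3 + 19.3205*s^2 - 19.965*s - 6.2265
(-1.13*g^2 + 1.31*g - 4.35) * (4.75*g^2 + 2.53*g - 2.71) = -5.3675*g^4 + 3.3636*g^3 - 14.2859*g^2 - 14.5556*g + 11.7885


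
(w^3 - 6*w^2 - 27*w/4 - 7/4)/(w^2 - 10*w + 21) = (w^2 + w + 1/4)/(w - 3)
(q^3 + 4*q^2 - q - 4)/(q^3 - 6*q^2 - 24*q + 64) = (q^2 - 1)/(q^2 - 10*q + 16)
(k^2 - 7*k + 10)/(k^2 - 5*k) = (k - 2)/k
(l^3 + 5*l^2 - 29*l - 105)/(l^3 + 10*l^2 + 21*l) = (l - 5)/l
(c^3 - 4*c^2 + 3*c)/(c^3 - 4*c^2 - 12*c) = (-c^2 + 4*c - 3)/(-c^2 + 4*c + 12)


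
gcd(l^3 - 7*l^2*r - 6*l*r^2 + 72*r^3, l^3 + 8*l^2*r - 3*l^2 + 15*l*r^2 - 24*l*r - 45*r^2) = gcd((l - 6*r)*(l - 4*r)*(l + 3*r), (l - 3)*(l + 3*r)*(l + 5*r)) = l + 3*r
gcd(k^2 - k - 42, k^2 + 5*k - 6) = k + 6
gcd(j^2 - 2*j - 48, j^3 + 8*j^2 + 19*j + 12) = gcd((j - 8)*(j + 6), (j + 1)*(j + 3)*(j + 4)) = 1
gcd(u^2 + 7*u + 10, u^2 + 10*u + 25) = u + 5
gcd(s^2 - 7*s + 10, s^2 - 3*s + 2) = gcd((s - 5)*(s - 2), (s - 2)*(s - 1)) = s - 2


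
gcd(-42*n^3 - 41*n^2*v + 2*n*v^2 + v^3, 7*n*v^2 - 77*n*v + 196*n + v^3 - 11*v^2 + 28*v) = 7*n + v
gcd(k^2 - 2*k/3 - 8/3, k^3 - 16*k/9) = k + 4/3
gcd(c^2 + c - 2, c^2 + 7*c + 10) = c + 2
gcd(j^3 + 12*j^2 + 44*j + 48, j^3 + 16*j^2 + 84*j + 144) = j^2 + 10*j + 24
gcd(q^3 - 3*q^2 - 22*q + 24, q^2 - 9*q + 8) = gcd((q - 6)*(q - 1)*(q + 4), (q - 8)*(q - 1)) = q - 1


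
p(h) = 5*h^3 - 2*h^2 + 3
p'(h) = 15*h^2 - 4*h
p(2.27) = 51.18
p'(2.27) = 68.21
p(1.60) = 18.36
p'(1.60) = 32.00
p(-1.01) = -4.19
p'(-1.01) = 19.34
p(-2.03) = -47.07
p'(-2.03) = 69.93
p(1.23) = 9.28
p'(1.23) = 17.77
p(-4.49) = -489.91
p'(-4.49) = 320.36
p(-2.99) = -148.53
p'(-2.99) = 146.06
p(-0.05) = 2.99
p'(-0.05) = 0.24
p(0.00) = 3.00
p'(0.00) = 0.00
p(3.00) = 120.00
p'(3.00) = 123.00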